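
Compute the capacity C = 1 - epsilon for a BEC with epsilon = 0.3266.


C = 1 - epsilon = 1 - 0.3266 = 0.6734

0.6734 bits


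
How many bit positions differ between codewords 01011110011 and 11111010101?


Count differing positions: ^ . ^ . . ^ . . ^ ^ . = 5 differences

5


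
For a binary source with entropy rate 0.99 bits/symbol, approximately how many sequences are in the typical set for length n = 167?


log2|A_typical| = nH = 167 * 0.99 = 165.33, so |A_typical| ~ 2^165.33 = 5.879e+49

5.879e+49


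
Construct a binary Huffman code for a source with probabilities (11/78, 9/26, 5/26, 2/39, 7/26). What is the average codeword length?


Huffman construction (repeatedly merge the two least-probable nodes; each merge adds 1 bit to every symbol beneath it): 2/39 + 11/78 = 5/26; 5/26 + 5/26 = 5/13; 7/26 + 9/26 = 8/13; 5/13 + 8/13 = 1. Resulting codeword lengths (in the order the probabilities were given): (3, 2, 2, 3, 2). L_avg = sum(p_i * l_i) = 11/78*3 + 9/26*2 + 5/26*2 + 2/39*3 + 7/26*2 = 57/26 = 2.1923

2.1923 bits


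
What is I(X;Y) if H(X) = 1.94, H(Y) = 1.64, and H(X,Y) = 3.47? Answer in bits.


I(X;Y) = H(X) + H(Y) - H(X,Y) = 1.94 + 1.64 - 3.47 = 0.11

0.11 bits


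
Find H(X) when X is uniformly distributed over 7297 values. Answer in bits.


H = log2(n) = log2(7297) = 12.8331

12.8331 bits


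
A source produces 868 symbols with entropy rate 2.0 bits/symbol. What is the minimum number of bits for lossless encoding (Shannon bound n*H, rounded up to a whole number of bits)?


Minimum bits >= n * H = 868 * 2.0 = 1736.0, rounded up to a whole number of bits = 1736

1736 bits


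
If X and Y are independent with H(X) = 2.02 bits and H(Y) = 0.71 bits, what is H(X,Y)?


For independent variables, H(X,Y) = H(X) + H(Y) = 2.02 + 0.71 = 2.73

2.73 bits


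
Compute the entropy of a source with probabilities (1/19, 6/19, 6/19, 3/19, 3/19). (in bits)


H = -sum(p_i * log2(p_i)). Terms: -(1/19)*log2(1/19) = 0.223575; -(6/19)*log2(6/19) = 0.525147; -(6/19)*log2(6/19) = 0.525147; -(3/19)*log2(3/19) = 0.420468; -(3/19)*log2(3/19) = 0.420468. H = 0.223575 + 0.525147 + 0.525147 + 0.420468 + 0.420468 = 2.1148

2.1148 bits


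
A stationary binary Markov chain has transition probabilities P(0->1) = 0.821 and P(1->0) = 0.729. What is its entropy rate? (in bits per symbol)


Stationary distribution: pi_0 = p10/(p01+p10) = 0.4703, pi_1 = 0.5297. Entropy rate H' = pi_0*H(p01) + pi_1*H(p10) = 0.4703*0.6779 + 0.5297*0.8429 = 0.7653

0.7653 bits/symbol


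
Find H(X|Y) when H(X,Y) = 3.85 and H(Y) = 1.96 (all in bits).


H(X|Y) = H(X,Y) - H(Y) = 3.85 - 1.96 = 1.89

1.89 bits


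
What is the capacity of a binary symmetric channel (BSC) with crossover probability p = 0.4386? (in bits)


H(p) = -p*log2(p) - (1-p)*log2(1-p) = -0.4386*log2(0.4386) - 0.5614*log2(0.5614) = 0.521505 + 0.467590 = 0.9891. C = 1 - H(p) = 1 - 0.9891 = 0.0109

0.0109 bits


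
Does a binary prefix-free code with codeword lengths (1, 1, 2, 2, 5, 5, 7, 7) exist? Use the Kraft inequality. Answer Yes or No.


Kraft sum = sum(2^(-l_i)) = 1.5781, need <= 1. Result: violated (a binary prefix-free code with these lengths cannot exist)

No


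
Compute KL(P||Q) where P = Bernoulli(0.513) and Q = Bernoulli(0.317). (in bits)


KL = p*log2(p/q) + (1-p)*log2((1-p)/(1-q)) = 0.513*log2(0.513/0.317) + 0.487*log2(0.487/0.683) = 0.1186

0.1186 bits


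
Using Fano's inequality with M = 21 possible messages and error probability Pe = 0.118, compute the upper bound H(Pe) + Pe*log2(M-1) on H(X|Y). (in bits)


H(Pe) = -Pe*log2(Pe) - (1-Pe)*log2(1-Pe) = -0.118*log2(0.118) - 0.882*log2(0.882) = 0.363811 + 0.159774 = 0.5236. Pe*log2(M-1) = 0.118*log2(20) = 0.509988. Bound = H(Pe) + Pe*log2(M-1) = 0.363811 + 0.159774 + 0.509988 = 1.0336

1.0336 bits


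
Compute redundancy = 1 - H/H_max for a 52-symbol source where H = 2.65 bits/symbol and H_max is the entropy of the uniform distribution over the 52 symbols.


H_max = log2(K) = log2(52) = 5.7004 bits/symbol. Redundancy = 1 - H/H_max = 1 - 2.65/5.7004 = 1 - 0.4649 = 0.5351

0.5351


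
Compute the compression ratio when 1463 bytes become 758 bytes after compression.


Ratio = original / compressed = 1463 / 758 = 1.9301

1.9301


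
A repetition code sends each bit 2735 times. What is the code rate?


Rate = k/n = 1/2735

1/2735


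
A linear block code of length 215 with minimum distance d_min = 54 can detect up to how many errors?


Detection capability = d_min - 1 = 54 - 1 = 53

53 errors


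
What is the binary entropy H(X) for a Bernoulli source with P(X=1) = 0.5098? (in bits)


H = -p*log2(p) - (1-p)*log2(1-p). -0.5098*log2(0.5098) = 0.495524; -0.4902*log2(0.4902) = 0.504199. H = 0.495524 + 0.504199 = 0.9997

0.9997 bits


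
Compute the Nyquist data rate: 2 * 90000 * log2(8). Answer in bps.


Rate = 2 * B * log2(M) = 2 * 90000 * 3.0 = 540000.0

540000.0 bps


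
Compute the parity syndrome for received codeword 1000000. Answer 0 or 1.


Syndrome = XOR of all bits = 1 XOR 0 XOR 0 XOR 0 XOR 0 XOR 0 XOR 0 = 1

1


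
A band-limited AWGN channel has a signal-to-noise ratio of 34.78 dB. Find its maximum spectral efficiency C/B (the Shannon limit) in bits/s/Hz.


SNR_linear = 10^(34.78/10) = 3006.0763; C/B = log2(1 + SNR_linear) = log2(1 + 3006.0763) = 11.5541

11.5541 bits/s/Hz


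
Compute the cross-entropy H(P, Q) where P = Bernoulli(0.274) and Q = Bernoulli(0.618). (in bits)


H(P,Q) = -p*log2(q) - (1-p)*log2(1-q). -0.274*log2(0.618) = 0.190244; -0.726*log2(0.382) = 1.007946. H(P,Q) = 0.190244 + 1.007946 = 1.1982

1.1982 bits


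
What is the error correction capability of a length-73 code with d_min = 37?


Correction capability = floor((d-1)/2) = floor((37-1)/2) = 18

18 errors


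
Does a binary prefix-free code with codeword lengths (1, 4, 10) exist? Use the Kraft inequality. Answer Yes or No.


Kraft sum = sum(2^(-l_i)) = 0.5635, need <= 1. Result: satisfied (a binary prefix-free code with these lengths exists)

Yes


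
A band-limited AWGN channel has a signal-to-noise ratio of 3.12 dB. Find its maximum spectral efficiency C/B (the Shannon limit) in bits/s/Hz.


SNR_linear = 10^(3.12/10) = 2.0512; C/B = log2(1 + SNR_linear) = log2(1 + 2.0512) = 1.6094

1.6094 bits/s/Hz


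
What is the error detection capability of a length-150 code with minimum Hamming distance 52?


Detection capability = d_min - 1 = 52 - 1 = 51

51 errors


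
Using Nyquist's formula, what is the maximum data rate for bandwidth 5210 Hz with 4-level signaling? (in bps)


Rate = 2 * B * log2(M) = 2 * 5210 * 2.0 = 20840.0

20840.0 bps


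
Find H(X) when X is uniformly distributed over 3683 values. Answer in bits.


H = log2(n) = log2(3683) = 11.8467

11.8467 bits


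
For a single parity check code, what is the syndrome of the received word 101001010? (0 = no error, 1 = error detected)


Syndrome = XOR of all bits = 1 XOR 0 XOR 1 XOR 0 XOR 0 XOR 1 XOR 0 XOR 1 XOR 0 = 0

0


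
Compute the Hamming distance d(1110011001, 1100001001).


Count differing positions: . . ^ . . ^ . . . . = 2 differences

2


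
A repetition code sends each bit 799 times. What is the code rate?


Rate = k/n = 1/799

1/799


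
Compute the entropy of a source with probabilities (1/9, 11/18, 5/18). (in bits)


H = -sum(p_i * log2(p_i)). Terms: -(1/9)*log2(1/9) = 0.352214; -(11/18)*log2(11/18) = 0.434190; -(5/18)*log2(5/18) = 0.513332. H = 0.352214 + 0.434190 + 0.513332 = 1.2997

1.2997 bits


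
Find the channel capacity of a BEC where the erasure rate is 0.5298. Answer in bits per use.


C = 1 - epsilon = 1 - 0.5298 = 0.4702

0.4702 bits


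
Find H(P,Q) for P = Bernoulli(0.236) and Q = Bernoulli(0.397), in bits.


H(P,Q) = -p*log2(q) - (1-p)*log2(1-q). -0.236*log2(0.397) = 0.314538; -0.764*log2(0.603) = 0.557544. H(P,Q) = 0.314538 + 0.557544 = 0.8721

0.8721 bits


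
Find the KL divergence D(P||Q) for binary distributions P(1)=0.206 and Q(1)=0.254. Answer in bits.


KL = p*log2(p/q) + (1-p)*log2((1-p)/(1-q)) = 0.206*log2(0.206/0.254) + 0.794*log2(0.794/0.746) = 0.0092

0.0092 bits


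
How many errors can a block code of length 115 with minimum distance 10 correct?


Correction capability = floor((d-1)/2) = floor((10-1)/2) = 4

4 errors


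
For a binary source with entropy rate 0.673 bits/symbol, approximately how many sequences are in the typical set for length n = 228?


log2|A_typical| = nH = 228 * 0.673 = 153.444, so |A_typical| ~ 2^153.444 = 1.553e+46

1.553e+46


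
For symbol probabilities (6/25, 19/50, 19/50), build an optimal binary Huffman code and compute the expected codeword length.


Huffman construction (repeatedly merge the two least-probable nodes; each merge adds 1 bit to every symbol beneath it): 6/25 + 19/50 = 31/50; 19/50 + 31/50 = 1. Resulting codeword lengths (in the order the probabilities were given): (2, 2, 1). L_avg = sum(p_i * l_i) = 6/25*2 + 19/50*2 + 19/50*1 = 81/50 = 1.62

1.62 bits


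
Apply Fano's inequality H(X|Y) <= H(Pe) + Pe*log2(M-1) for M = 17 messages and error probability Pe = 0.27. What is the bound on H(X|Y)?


H(Pe) = -Pe*log2(Pe) - (1-Pe)*log2(1-Pe) = -0.27*log2(0.27) - 0.73*log2(0.73) = 0.510022 + 0.331443 = 0.8415. Pe*log2(M-1) = 0.27*log2(16) = 1.080000. Bound = H(Pe) + Pe*log2(M-1) = 0.510022 + 0.331443 + 1.080000 = 1.9215

1.9215 bits


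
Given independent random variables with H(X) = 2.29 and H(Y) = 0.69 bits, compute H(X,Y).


For independent variables, H(X,Y) = H(X) + H(Y) = 2.29 + 0.69 = 2.98

2.98 bits


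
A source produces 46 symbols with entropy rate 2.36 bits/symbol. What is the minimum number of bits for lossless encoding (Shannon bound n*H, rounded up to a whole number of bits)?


Minimum bits >= n * H = 46 * 2.36 = 108.56, rounded up to a whole number of bits = 109

109 bits


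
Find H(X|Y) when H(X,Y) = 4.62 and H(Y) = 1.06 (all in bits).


H(X|Y) = H(X,Y) - H(Y) = 4.62 - 1.06 = 3.56

3.56 bits


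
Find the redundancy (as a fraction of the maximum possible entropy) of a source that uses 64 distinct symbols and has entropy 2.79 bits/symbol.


H_max = log2(K) = log2(64) = 6.0 bits/symbol. Redundancy = 1 - H/H_max = 1 - 2.79/6.0 = 1 - 0.465 = 0.535

0.535


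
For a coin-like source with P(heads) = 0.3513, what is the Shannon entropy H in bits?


H = -p*log2(p) - (1-p)*log2(1-p). -0.3513*log2(0.3513) = 0.530191; -0.6487*log2(0.6487) = 0.405033. H = 0.530191 + 0.405033 = 0.9352

0.9352 bits


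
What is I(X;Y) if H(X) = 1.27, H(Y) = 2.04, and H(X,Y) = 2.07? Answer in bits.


I(X;Y) = H(X) + H(Y) - H(X,Y) = 1.27 + 2.04 - 2.07 = 1.24

1.24 bits


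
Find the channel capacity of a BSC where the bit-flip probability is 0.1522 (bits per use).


H(p) = -p*log2(p) - (1-p)*log2(1-p) = -0.1522*log2(0.1522) - 0.8478*log2(0.8478) = 0.413369 + 0.201949 = 0.6153. C = 1 - H(p) = 1 - 0.6153 = 0.3847

0.3847 bits


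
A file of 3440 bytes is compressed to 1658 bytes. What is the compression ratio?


Ratio = original / compressed = 3440 / 1658 = 2.0748

2.0748


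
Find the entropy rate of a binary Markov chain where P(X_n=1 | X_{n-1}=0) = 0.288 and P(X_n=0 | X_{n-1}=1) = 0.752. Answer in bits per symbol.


Stationary distribution: pi_0 = p10/(p01+p10) = 0.7231, pi_1 = 0.2769. Entropy rate H' = pi_0*H(p01) + pi_1*H(p10) = 0.7231*0.8661 + 0.2769*0.8081 = 0.8501

0.8501 bits/symbol


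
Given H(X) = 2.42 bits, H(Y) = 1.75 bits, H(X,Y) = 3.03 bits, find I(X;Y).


I(X;Y) = H(X) + H(Y) - H(X,Y) = 2.42 + 1.75 - 3.03 = 1.14

1.14 bits


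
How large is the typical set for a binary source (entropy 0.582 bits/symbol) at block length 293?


log2|A_typical| = nH = 293 * 0.582 = 170.526, so |A_typical| ~ 2^170.526 = 2.155e+51

2.155e+51


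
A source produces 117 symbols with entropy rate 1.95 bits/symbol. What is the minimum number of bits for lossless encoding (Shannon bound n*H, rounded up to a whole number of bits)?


Minimum bits >= n * H = 117 * 1.95 = 228.15, rounded up to a whole number of bits = 229

229 bits


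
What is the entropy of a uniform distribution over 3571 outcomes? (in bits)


H = log2(n) = log2(3571) = 11.8021

11.8021 bits


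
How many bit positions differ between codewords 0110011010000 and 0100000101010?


Count differing positions: . . ^ . . ^ ^ ^ ^ ^ . ^ . = 7 differences

7


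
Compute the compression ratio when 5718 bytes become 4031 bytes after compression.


Ratio = original / compressed = 5718 / 4031 = 1.4185

1.4185


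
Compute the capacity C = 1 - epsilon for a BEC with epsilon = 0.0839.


C = 1 - epsilon = 1 - 0.0839 = 0.9161

0.9161 bits


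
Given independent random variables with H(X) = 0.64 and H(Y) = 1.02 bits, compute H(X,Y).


For independent variables, H(X,Y) = H(X) + H(Y) = 0.64 + 1.02 = 1.66

1.66 bits


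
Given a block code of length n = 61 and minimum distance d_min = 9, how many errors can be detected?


Detection capability = d_min - 1 = 9 - 1 = 8

8 errors


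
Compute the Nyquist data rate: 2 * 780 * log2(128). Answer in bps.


Rate = 2 * B * log2(M) = 2 * 780 * 7.0 = 10920.0

10920.0 bps


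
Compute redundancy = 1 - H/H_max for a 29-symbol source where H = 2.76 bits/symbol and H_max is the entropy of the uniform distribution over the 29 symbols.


H_max = log2(K) = log2(29) = 4.858 bits/symbol. Redundancy = 1 - H/H_max = 1 - 2.76/4.858 = 1 - 0.5681 = 0.4319

0.4319


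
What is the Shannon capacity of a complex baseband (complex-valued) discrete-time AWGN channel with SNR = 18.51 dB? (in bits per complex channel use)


SNR_linear = 10^(18.51/10) = 70.9578; C = log2(1 + SNR_linear) = log2(1 + 70.9578) = 6.1691

6.1691 bits/channel use


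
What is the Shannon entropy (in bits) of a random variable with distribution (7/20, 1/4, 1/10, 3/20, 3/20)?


H = -sum(p_i * log2(p_i)). Terms: -(7/20)*log2(7/20) = 0.530101; -(1/4)*log2(1/4) = 0.500000; -(1/10)*log2(1/10) = 0.332193; -(3/20)*log2(3/20) = 0.410545; -(3/20)*log2(3/20) = 0.410545. H = 0.530101 + 0.500000 + 0.332193 + 0.410545 + 0.410545 = 2.1834

2.1834 bits


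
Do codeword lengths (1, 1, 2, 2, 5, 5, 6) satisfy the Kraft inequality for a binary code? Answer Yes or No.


Kraft sum = sum(2^(-l_i)) = 1.5781, need <= 1. Result: violated (a binary prefix-free code with these lengths cannot exist)

No


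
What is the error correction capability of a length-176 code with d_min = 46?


Correction capability = floor((d-1)/2) = floor((46-1)/2) = 22

22 errors


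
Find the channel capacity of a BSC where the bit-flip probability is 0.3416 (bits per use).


H(p) = -p*log2(p) - (1-p)*log2(1-p) = -0.3416*log2(0.3416) - 0.6584*log2(0.6584) = 0.529350 + 0.396991 = 0.9263. C = 1 - H(p) = 1 - 0.9263 = 0.0737

0.0737 bits


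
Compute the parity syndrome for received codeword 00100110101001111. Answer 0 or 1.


Syndrome = XOR of all bits = 0 XOR 0 XOR 1 XOR 0 XOR 0 XOR 1 XOR 1 XOR 0 XOR 1 XOR 0 XOR 1 XOR 0 XOR 0 XOR 1 XOR 1 XOR 1 XOR 1 = 1

1


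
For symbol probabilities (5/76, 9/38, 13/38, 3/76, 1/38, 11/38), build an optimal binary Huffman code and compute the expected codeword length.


Huffman construction (repeatedly merge the two least-probable nodes; each merge adds 1 bit to every symbol beneath it): 1/38 + 3/76 = 5/76; 5/76 + 5/76 = 5/38; 5/38 + 9/38 = 7/19; 11/38 + 13/38 = 12/19; 7/19 + 12/19 = 1. Resulting codeword lengths (in the order the probabilities were given): (3, 2, 2, 4, 4, 2). L_avg = sum(p_i * l_i) = 5/76*3 + 9/38*2 + 13/38*2 + 3/76*4 + 1/38*4 + 11/38*2 = 167/76 = 2.1974

2.1974 bits


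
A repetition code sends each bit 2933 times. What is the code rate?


Rate = k/n = 1/2933

1/2933


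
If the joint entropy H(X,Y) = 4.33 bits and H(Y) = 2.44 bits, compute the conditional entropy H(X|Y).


H(X|Y) = H(X,Y) - H(Y) = 4.33 - 2.44 = 1.89

1.89 bits


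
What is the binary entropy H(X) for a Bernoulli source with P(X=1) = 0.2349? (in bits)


H = -p*log2(p) - (1-p)*log2(1-p). -0.2349*log2(0.2349) = 0.490913; -0.7651*log2(0.7651) = 0.295543. H = 0.490913 + 0.295543 = 0.7865

0.7865 bits


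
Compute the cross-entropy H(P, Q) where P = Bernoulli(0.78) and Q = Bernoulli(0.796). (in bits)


H(P,Q) = -p*log2(q) - (1-p)*log2(1-q). -0.78*log2(0.796) = 0.256745; -0.22*log2(0.204) = 0.504539. H(P,Q) = 0.256745 + 0.504539 = 0.7613

0.7613 bits


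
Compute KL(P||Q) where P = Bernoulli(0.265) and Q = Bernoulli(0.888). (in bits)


KL = p*log2(p/q) + (1-p)*log2((1-p)/(1-q)) = 0.265*log2(0.265/0.888) + 0.735*log2(0.735/0.112) = 1.5327

1.5327 bits


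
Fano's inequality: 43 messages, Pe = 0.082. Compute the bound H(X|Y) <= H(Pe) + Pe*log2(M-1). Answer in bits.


H(Pe) = -Pe*log2(Pe) - (1-Pe)*log2(1-Pe) = -0.082*log2(0.082) - 0.918*log2(0.918) = 0.295875 + 0.113312 = 0.4092. Pe*log2(M-1) = 0.082*log2(42) = 0.442170. Bound = H(Pe) + Pe*log2(M-1) = 0.295875 + 0.113312 + 0.442170 = 0.8514

0.8514 bits


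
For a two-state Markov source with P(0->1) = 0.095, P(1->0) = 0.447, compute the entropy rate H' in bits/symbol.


Stationary distribution: pi_0 = p10/(p01+p10) = 0.8247, pi_1 = 0.1753. Entropy rate H' = pi_0*H(p01) + pi_1*H(p10) = 0.8247*0.4529 + 0.1753*0.9919 = 0.5474

0.5474 bits/symbol


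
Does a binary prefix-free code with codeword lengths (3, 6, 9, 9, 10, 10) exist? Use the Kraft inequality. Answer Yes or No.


Kraft sum = sum(2^(-l_i)) = 0.1465, need <= 1. Result: satisfied (a binary prefix-free code with these lengths exists)

Yes


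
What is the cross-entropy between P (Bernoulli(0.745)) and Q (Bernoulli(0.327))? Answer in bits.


H(P,Q) = -p*log2(q) - (1-p)*log2(1-q). -0.745*log2(0.327) = 1.201415; -0.255*log2(0.673) = 0.145687. H(P,Q) = 1.201415 + 0.145687 = 1.3471

1.3471 bits


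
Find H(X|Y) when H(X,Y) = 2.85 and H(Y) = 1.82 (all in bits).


H(X|Y) = H(X,Y) - H(Y) = 2.85 - 1.82 = 1.03

1.03 bits


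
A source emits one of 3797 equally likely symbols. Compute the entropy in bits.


H = log2(n) = log2(3797) = 11.8906

11.8906 bits


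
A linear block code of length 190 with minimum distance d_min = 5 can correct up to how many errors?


Correction capability = floor((d-1)/2) = floor((5-1)/2) = 2

2 errors


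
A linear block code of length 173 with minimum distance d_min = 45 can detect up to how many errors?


Detection capability = d_min - 1 = 45 - 1 = 44

44 errors


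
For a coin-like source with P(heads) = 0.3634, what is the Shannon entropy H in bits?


H = -p*log2(p) - (1-p)*log2(1-p). -0.3634*log2(0.3634) = 0.530698; -0.6366*log2(0.6366) = 0.414771. H = 0.530698 + 0.414771 = 0.9455

0.9455 bits


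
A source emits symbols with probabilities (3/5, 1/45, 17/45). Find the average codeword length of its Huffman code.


Huffman construction (repeatedly merge the two least-probable nodes; each merge adds 1 bit to every symbol beneath it): 1/45 + 17/45 = 2/5; 2/5 + 3/5 = 1. Resulting codeword lengths (in the order the probabilities were given): (1, 2, 2). L_avg = sum(p_i * l_i) = 3/5*1 + 1/45*2 + 17/45*2 = 7/5 = 1.4

1.4 bits


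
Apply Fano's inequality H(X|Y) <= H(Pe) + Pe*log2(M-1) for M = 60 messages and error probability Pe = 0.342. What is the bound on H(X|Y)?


H(Pe) = -Pe*log2(Pe) - (1-Pe)*log2(1-Pe) = -0.342*log2(0.342) - 0.658*log2(0.658) = 0.529393 + 0.397327 = 0.9267. Pe*log2(M-1) = 0.342*log2(59) = 2.011864. Bound = H(Pe) + Pe*log2(M-1) = 0.529393 + 0.397327 + 2.011864 = 2.9386

2.9386 bits


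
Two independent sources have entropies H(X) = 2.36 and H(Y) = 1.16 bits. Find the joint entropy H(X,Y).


For independent variables, H(X,Y) = H(X) + H(Y) = 2.36 + 1.16 = 3.52

3.52 bits


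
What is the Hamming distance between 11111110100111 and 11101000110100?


Count differing positions: . . . ^ . ^ ^ . . ^ . . ^ ^ = 6 differences

6


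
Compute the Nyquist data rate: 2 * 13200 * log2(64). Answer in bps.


Rate = 2 * B * log2(M) = 2 * 13200 * 6.0 = 158400.0

158400.0 bps


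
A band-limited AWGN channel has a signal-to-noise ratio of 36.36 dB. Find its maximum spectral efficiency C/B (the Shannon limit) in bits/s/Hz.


SNR_linear = 10^(36.36/10) = 4325.1383; C/B = log2(1 + SNR_linear) = log2(1 + 4325.1383) = 12.0789

12.0789 bits/s/Hz


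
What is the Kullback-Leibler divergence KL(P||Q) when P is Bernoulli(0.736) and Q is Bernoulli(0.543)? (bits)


KL = p*log2(p/q) + (1-p)*log2((1-p)/(1-q)) = 0.736*log2(0.736/0.543) + 0.264*log2(0.264/0.457) = 0.1139

0.1139 bits


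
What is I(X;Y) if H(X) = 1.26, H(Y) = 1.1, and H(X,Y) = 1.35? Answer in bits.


I(X;Y) = H(X) + H(Y) - H(X,Y) = 1.26 + 1.1 - 1.35 = 1.01

1.01 bits


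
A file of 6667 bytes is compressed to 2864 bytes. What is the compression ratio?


Ratio = original / compressed = 6667 / 2864 = 2.3279

2.3279


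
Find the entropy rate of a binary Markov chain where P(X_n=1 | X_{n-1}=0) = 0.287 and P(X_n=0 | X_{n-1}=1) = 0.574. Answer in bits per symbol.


Stationary distribution: pi_0 = p10/(p01+p10) = 0.6667, pi_1 = 0.3333. Entropy rate H' = pi_0*H(p01) + pi_1*H(p10) = 0.6667*0.8648 + 0.3333*0.9841 = 0.9046

0.9046 bits/symbol


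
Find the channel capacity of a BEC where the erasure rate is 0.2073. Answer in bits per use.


C = 1 - epsilon = 1 - 0.2073 = 0.7927

0.7927 bits


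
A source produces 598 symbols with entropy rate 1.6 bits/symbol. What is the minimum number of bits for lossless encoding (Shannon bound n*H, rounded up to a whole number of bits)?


Minimum bits >= n * H = 598 * 1.6 = 956.8, rounded up to a whole number of bits = 957

957 bits


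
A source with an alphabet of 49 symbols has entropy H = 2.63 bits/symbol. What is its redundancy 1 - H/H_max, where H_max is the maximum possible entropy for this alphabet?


H_max = log2(K) = log2(49) = 5.6147 bits/symbol. Redundancy = 1 - H/H_max = 1 - 2.63/5.6147 = 1 - 0.4684 = 0.5316

0.5316


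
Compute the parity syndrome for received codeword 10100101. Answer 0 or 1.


Syndrome = XOR of all bits = 1 XOR 0 XOR 1 XOR 0 XOR 0 XOR 1 XOR 0 XOR 1 = 0

0


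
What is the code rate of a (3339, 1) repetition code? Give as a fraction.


Rate = k/n = 1/3339

1/3339


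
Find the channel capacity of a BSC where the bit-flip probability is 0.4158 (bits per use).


H(p) = -p*log2(p) - (1-p)*log2(1-p) = -0.4158*log2(0.4158) - 0.5842*log2(0.5842) = 0.526419 + 0.453027 = 0.9794. C = 1 - H(p) = 1 - 0.9794 = 0.0206

0.0206 bits


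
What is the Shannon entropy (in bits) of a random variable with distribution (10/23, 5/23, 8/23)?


H = -sum(p_i * log2(p_i)). Terms: -(10/23)*log2(10/23) = 0.522450; -(5/23)*log2(5/23) = 0.478616; -(8/23)*log2(8/23) = 0.529935. H = 0.522450 + 0.478616 + 0.529935 = 1.531

1.531 bits


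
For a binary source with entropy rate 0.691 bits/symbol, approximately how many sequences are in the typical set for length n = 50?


log2|A_typical| = nH = 50 * 0.691 = 34.55, so |A_typical| ~ 2^34.55 = 2.515e+10

2.515e+10


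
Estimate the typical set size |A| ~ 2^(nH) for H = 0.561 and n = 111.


log2|A_typical| = nH = 111 * 0.561 = 62.271, so |A_typical| ~ 2^62.271 = 5.565e+18

5.565e+18


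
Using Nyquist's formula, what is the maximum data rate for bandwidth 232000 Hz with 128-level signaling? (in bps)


Rate = 2 * B * log2(M) = 2 * 232000 * 7.0 = 3248000.0

3248000.0 bps


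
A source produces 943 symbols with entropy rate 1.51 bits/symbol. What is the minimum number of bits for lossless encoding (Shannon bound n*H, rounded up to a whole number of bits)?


Minimum bits >= n * H = 943 * 1.51 = 1423.93, rounded up to a whole number of bits = 1424

1424 bits


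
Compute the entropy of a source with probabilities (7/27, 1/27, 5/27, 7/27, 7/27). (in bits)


H = -sum(p_i * log2(p_i)). Terms: -(7/27)*log2(7/27) = 0.504916; -(1/27)*log2(1/27) = 0.176107; -(5/27)*log2(5/27) = 0.450548; -(7/27)*log2(7/27) = 0.504916; -(7/27)*log2(7/27) = 0.504916. H = 0.504916 + 0.176107 + 0.450548 + 0.504916 + 0.504916 = 2.1414

2.1414 bits


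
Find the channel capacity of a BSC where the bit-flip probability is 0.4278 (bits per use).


H(p) = -p*log2(p) - (1-p)*log2(1-p) = -0.4278*log2(0.4278) - 0.5722*log2(0.5722) = 0.524051 + 0.460855 = 0.9849. C = 1 - H(p) = 1 - 0.9849 = 0.0151

0.0151 bits


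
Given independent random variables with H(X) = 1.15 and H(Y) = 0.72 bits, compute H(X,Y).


For independent variables, H(X,Y) = H(X) + H(Y) = 1.15 + 0.72 = 1.87

1.87 bits


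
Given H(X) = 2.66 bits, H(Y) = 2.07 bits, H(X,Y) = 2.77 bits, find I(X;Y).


I(X;Y) = H(X) + H(Y) - H(X,Y) = 2.66 + 2.07 - 2.77 = 1.96

1.96 bits


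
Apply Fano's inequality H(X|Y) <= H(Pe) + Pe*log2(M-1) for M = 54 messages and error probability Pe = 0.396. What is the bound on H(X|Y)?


H(Pe) = -Pe*log2(Pe) - (1-Pe)*log2(1-Pe) = -0.396*log2(0.396) - 0.604*log2(0.604) = 0.529225 + 0.439337 = 0.9686. Pe*log2(M-1) = 0.396*log2(53) = 2.268257. Bound = H(Pe) + Pe*log2(M-1) = 0.529225 + 0.439337 + 2.268257 = 3.2368

3.2368 bits


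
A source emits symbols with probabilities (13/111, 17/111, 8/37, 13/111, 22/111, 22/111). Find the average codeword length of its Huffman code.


Huffman construction (repeatedly merge the two least-probable nodes; each merge adds 1 bit to every symbol beneath it): 13/111 + 13/111 = 26/111; 17/111 + 22/111 = 13/37; 22/111 + 8/37 = 46/111; 26/111 + 13/37 = 65/111; 46/111 + 65/111 = 1. Resulting codeword lengths (in the order the probabilities were given): (3, 3, 2, 3, 3, 2). L_avg = sum(p_i * l_i) = 13/111*3 + 17/111*3 + 8/37*2 + 13/111*3 + 22/111*3 + 22/111*2 = 287/111 = 2.5856

2.5856 bits


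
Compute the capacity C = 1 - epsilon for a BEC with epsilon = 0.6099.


C = 1 - epsilon = 1 - 0.6099 = 0.3901

0.3901 bits


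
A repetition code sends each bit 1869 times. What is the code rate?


Rate = k/n = 1/1869

1/1869


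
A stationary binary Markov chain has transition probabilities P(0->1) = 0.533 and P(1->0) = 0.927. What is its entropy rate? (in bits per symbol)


Stationary distribution: pi_0 = p10/(p01+p10) = 0.6349, pi_1 = 0.3651. Entropy rate H' = pi_0*H(p01) + pi_1*H(p10) = 0.6349*0.9969 + 0.3651*0.377 = 0.7706

0.7706 bits/symbol


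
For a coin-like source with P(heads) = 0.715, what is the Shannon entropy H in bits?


H = -p*log2(p) - (1-p)*log2(1-p). -0.715*log2(0.715) = 0.346049; -0.285*log2(0.285) = 0.516125. H = 0.346049 + 0.516125 = 0.8622

0.8622 bits


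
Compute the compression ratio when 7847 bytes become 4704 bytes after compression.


Ratio = original / compressed = 7847 / 4704 = 1.6682

1.6682


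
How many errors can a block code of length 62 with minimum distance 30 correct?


Correction capability = floor((d-1)/2) = floor((30-1)/2) = 14

14 errors


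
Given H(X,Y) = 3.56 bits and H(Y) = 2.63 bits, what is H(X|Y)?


H(X|Y) = H(X,Y) - H(Y) = 3.56 - 2.63 = 0.93

0.93 bits


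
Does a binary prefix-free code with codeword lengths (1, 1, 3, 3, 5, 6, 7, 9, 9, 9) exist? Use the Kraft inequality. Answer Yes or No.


Kraft sum = sum(2^(-l_i)) = 1.3105, need <= 1. Result: violated (a binary prefix-free code with these lengths cannot exist)

No


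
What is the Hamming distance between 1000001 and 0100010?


Count differing positions: ^ ^ . . . ^ ^ = 4 differences

4


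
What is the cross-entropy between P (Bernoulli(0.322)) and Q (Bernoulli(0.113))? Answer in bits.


H(P,Q) = -p*log2(q) - (1-p)*log2(1-q). -0.322*log2(0.113) = 1.012885; -0.678*log2(0.887) = 0.117290. H(P,Q) = 1.012885 + 0.117290 = 1.1302

1.1302 bits


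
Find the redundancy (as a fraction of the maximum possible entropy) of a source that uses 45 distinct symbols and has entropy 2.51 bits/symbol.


H_max = log2(K) = log2(45) = 5.4919 bits/symbol. Redundancy = 1 - H/H_max = 1 - 2.51/5.4919 = 1 - 0.457 = 0.543

0.543


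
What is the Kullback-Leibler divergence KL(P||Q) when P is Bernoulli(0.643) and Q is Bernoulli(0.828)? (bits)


KL = p*log2(p/q) + (1-p)*log2((1-p)/(1-q)) = 0.643*log2(0.643/0.828) + 0.357*log2(0.357/0.172) = 0.1415

0.1415 bits


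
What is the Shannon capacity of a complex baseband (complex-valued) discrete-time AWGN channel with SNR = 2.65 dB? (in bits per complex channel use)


SNR_linear = 10^(2.65/10) = 1.8408; C = log2(1 + SNR_linear) = log2(1 + 1.8408) = 1.5063

1.5063 bits/channel use


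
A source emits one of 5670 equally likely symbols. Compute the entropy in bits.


H = log2(n) = log2(5670) = 12.4691

12.4691 bits


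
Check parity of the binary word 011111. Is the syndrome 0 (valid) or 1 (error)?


Syndrome = XOR of all bits = 0 XOR 1 XOR 1 XOR 1 XOR 1 XOR 1 = 1

1


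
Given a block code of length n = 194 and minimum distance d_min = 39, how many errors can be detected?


Detection capability = d_min - 1 = 39 - 1 = 38

38 errors


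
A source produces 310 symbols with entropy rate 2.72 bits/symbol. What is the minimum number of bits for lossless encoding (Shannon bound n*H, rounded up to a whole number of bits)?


Minimum bits >= n * H = 310 * 2.72 = 843.2, rounded up to a whole number of bits = 844

844 bits


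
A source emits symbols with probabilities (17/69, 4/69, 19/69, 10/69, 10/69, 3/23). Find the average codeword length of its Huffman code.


Huffman construction (repeatedly merge the two least-probable nodes; each merge adds 1 bit to every symbol beneath it): 4/69 + 3/23 = 13/69; 10/69 + 10/69 = 20/69; 13/69 + 17/69 = 10/23; 19/69 + 20/69 = 13/23; 10/23 + 13/23 = 1. Resulting codeword lengths (in the order the probabilities were given): (2, 3, 2, 3, 3, 3). L_avg = sum(p_i * l_i) = 17/69*2 + 4/69*3 + 19/69*2 + 10/69*3 + 10/69*3 + 3/23*3 = 57/23 = 2.4783

2.4783 bits


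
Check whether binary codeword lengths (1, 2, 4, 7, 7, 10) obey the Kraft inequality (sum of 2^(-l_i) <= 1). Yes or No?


Kraft sum = sum(2^(-l_i)) = 0.8291, need <= 1. Result: satisfied (a binary prefix-free code with these lengths exists)

Yes


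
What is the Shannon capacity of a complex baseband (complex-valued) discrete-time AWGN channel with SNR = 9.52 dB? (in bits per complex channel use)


SNR_linear = 10^(9.52/10) = 8.9536; C = log2(1 + SNR_linear) = log2(1 + 8.9536) = 3.3152

3.3152 bits/channel use


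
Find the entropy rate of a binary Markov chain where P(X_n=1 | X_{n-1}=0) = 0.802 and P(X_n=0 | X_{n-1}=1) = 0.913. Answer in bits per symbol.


Stationary distribution: pi_0 = p10/(p01+p10) = 0.5324, pi_1 = 0.4676. Entropy rate H' = pi_0*H(p01) + pi_1*H(p10) = 0.5324*0.7179 + 0.4676*0.4264 = 0.5816

0.5816 bits/symbol


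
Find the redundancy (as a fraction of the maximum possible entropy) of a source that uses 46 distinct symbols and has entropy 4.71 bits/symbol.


H_max = log2(K) = log2(46) = 5.5236 bits/symbol. Redundancy = 1 - H/H_max = 1 - 4.71/5.5236 = 1 - 0.8527 = 0.1473

0.1473


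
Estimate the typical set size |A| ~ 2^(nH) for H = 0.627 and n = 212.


log2|A_typical| = nH = 212 * 0.627 = 132.924, so |A_typical| ~ 2^132.924 = 1.033e+40

1.033e+40


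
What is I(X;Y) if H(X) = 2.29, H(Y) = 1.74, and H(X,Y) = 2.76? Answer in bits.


I(X;Y) = H(X) + H(Y) - H(X,Y) = 2.29 + 1.74 - 2.76 = 1.27

1.27 bits


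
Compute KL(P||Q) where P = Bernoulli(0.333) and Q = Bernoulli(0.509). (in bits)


KL = p*log2(p/q) + (1-p)*log2((1-p)/(1-q)) = 0.333*log2(0.333/0.509) + 0.667*log2(0.667/0.491) = 0.0909

0.0909 bits


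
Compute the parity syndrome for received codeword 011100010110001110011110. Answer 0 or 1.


Syndrome = XOR of all bits = 0 XOR 1 XOR 1 XOR 1 XOR 0 XOR 0 XOR 0 XOR 1 XOR 0 XOR 1 XOR 1 XOR 0 XOR 0 XOR 0 XOR 1 XOR 1 XOR 1 XOR 0 XOR 0 XOR 1 XOR 1 XOR 1 XOR 1 XOR 0 = 1

1


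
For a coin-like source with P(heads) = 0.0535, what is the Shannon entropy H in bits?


H = -p*log2(p) - (1-p)*log2(1-p). -0.0535*log2(0.0535) = 0.226001; -0.9465*log2(0.9465) = 0.075082. H = 0.226001 + 0.075082 = 0.3011

0.3011 bits


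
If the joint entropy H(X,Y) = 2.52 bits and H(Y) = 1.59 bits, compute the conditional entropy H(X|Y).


H(X|Y) = H(X,Y) - H(Y) = 2.52 - 1.59 = 0.93

0.93 bits


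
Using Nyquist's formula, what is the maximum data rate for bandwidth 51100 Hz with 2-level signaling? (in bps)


Rate = 2 * B * log2(M) = 2 * 51100 * 1.0 = 102200.0

102200.0 bps


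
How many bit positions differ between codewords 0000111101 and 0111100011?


Count differing positions: . ^ ^ ^ . ^ ^ ^ ^ . = 7 differences

7


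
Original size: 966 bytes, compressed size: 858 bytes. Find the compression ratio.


Ratio = original / compressed = 966 / 858 = 1.1259

1.1259


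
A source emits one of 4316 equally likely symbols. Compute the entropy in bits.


H = log2(n) = log2(4316) = 12.0755

12.0755 bits


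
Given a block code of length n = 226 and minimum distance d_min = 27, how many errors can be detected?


Detection capability = d_min - 1 = 27 - 1 = 26

26 errors


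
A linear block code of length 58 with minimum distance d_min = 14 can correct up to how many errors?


Correction capability = floor((d-1)/2) = floor((14-1)/2) = 6

6 errors


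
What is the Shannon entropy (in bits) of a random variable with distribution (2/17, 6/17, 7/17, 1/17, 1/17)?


H = -sum(p_i * log2(p_i)). Terms: -(2/17)*log2(2/17) = 0.363231; -(6/17)*log2(6/17) = 0.530294; -(7/17)*log2(7/17) = 0.527103; -(1/17)*log2(1/17) = 0.240439; -(1/17)*log2(1/17) = 0.240439. H = 0.363231 + 0.530294 + 0.527103 + 0.240439 + 0.240439 = 1.9015

1.9015 bits


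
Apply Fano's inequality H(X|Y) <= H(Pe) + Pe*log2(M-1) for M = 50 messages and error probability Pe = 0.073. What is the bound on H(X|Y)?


H(Pe) = -Pe*log2(Pe) - (1-Pe)*log2(1-Pe) = -0.073*log2(0.073) - 0.927*log2(0.927) = 0.275645 + 0.101376 = 0.377. Pe*log2(M-1) = 0.073*log2(49) = 0.409874. Bound = H(Pe) + Pe*log2(M-1) = 0.275645 + 0.101376 + 0.409874 = 0.7869

0.7869 bits


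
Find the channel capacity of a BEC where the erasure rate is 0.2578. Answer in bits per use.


C = 1 - epsilon = 1 - 0.2578 = 0.7422

0.7422 bits


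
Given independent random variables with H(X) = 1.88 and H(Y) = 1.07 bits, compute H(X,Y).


For independent variables, H(X,Y) = H(X) + H(Y) = 1.88 + 1.07 = 2.95

2.95 bits


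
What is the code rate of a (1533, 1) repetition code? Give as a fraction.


Rate = k/n = 1/1533

1/1533


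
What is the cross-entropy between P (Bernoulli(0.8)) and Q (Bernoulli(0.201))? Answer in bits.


H(P,Q) = -p*log2(q) - (1-p)*log2(1-q). -0.8*log2(0.201) = 1.851786; -0.2*log2(0.799) = 0.064747. H(P,Q) = 1.851786 + 0.064747 = 1.9165

1.9165 bits


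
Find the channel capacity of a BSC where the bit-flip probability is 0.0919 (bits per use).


H(p) = -p*log2(p) - (1-p)*log2(1-p) = -0.0919*log2(0.0919) - 0.9081*log2(0.9081) = 0.316484 + 0.126296 = 0.4428. C = 1 - H(p) = 1 - 0.4428 = 0.5572

0.5572 bits


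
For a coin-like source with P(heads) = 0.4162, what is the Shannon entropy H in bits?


H = -p*log2(p) - (1-p)*log2(1-p). -0.4162*log2(0.4162) = 0.526348; -0.5838*log2(0.5838) = 0.453294. H = 0.526348 + 0.453294 = 0.9796

0.9796 bits


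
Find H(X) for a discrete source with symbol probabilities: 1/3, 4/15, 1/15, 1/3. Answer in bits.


H = -sum(p_i * log2(p_i)). Terms: -(1/3)*log2(1/3) = 0.528321; -(4/15)*log2(4/15) = 0.508504; -(1/15)*log2(1/15) = 0.260459; -(1/3)*log2(1/3) = 0.528321. H = 0.528321 + 0.508504 + 0.260459 + 0.528321 = 1.8256

1.8256 bits


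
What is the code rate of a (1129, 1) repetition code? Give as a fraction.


Rate = k/n = 1/1129

1/1129


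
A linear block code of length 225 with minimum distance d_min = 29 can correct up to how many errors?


Correction capability = floor((d-1)/2) = floor((29-1)/2) = 14

14 errors


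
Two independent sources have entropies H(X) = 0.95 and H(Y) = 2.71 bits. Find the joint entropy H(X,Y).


For independent variables, H(X,Y) = H(X) + H(Y) = 0.95 + 2.71 = 3.66

3.66 bits


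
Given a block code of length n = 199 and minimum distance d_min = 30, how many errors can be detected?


Detection capability = d_min - 1 = 30 - 1 = 29

29 errors


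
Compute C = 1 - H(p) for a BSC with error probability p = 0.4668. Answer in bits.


H(p) = -p*log2(p) - (1-p)*log2(1-p) = -0.4668*log2(0.4668) - 0.5332*log2(0.5332) = 0.513071 + 0.483746 = 0.9968. C = 1 - H(p) = 1 - 0.9968 = 0.0032

0.0032 bits


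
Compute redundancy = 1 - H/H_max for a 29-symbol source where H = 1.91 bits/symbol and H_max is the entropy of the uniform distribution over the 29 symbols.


H_max = log2(K) = log2(29) = 4.858 bits/symbol. Redundancy = 1 - H/H_max = 1 - 1.91/4.858 = 1 - 0.3932 = 0.6068

0.6068


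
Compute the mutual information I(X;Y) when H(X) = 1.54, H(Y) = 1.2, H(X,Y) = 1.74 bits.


I(X;Y) = H(X) + H(Y) - H(X,Y) = 1.54 + 1.2 - 1.74 = 1.0

1.0 bits


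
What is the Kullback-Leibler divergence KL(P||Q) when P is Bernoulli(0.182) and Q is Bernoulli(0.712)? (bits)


KL = p*log2(p/q) + (1-p)*log2((1-p)/(1-q)) = 0.182*log2(0.182/0.712) + 0.818*log2(0.818/0.288) = 0.8738

0.8738 bits


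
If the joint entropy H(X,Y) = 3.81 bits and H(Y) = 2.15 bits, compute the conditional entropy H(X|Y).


H(X|Y) = H(X,Y) - H(Y) = 3.81 - 2.15 = 1.66

1.66 bits


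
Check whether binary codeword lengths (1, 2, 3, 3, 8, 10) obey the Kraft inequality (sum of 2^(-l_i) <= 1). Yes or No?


Kraft sum = sum(2^(-l_i)) = 1.0049, need <= 1. Result: violated (a binary prefix-free code with these lengths cannot exist)

No


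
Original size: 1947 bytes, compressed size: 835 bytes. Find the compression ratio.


Ratio = original / compressed = 1947 / 835 = 2.3317

2.3317


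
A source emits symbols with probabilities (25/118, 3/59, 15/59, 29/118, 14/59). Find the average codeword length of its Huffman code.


Huffman construction (repeatedly merge the two least-probable nodes; each merge adds 1 bit to every symbol beneath it): 3/59 + 25/118 = 31/118; 14/59 + 29/118 = 57/118; 15/59 + 31/118 = 61/118; 57/118 + 61/118 = 1. Resulting codeword lengths (in the order the probabilities were given): (3, 3, 2, 2, 2). L_avg = sum(p_i * l_i) = 25/118*3 + 3/59*3 + 15/59*2 + 29/118*2 + 14/59*2 = 267/118 = 2.2627

2.2627 bits


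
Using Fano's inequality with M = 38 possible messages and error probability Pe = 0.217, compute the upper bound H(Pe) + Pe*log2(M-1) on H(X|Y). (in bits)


H(Pe) = -Pe*log2(Pe) - (1-Pe)*log2(1-Pe) = -0.217*log2(0.217) - 0.783*log2(0.783) = 0.478319 + 0.276333 = 0.7547. Pe*log2(M-1) = 0.217*log2(37) = 1.130451. Bound = H(Pe) + Pe*log2(M-1) = 0.478319 + 0.276333 + 1.130451 = 1.8851

1.8851 bits


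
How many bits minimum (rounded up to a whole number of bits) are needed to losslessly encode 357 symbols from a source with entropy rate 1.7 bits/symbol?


Minimum bits >= n * H = 357 * 1.7 = 606.9, rounded up to a whole number of bits = 607

607 bits


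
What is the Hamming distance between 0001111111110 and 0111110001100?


Count differing positions: . ^ ^ . . . ^ ^ ^ . . ^ . = 6 differences

6


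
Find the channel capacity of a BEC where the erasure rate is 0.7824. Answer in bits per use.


C = 1 - epsilon = 1 - 0.7824 = 0.2176

0.2176 bits


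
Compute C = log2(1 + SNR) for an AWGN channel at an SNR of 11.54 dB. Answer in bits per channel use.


SNR_linear = 10^(11.54/10) = 14.2561; C = log2(1 + SNR_linear) = log2(1 + 14.2561) = 3.9313

3.9313 bits/channel use


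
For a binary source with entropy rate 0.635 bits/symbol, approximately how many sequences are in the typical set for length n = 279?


log2|A_typical| = nH = 279 * 0.635 = 177.165, so |A_typical| ~ 2^177.165 = 2.148e+53

2.148e+53


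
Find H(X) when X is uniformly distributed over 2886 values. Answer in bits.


H = log2(n) = log2(2886) = 11.4949

11.4949 bits
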